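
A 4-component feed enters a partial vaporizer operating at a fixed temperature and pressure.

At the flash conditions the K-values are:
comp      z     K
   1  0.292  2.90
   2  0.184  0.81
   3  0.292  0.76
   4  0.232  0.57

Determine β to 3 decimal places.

β = 0.610

Iterate (Newton) starting at β = 0.5:
  β = 0.500: g = 0.0392, g' = -0.377 → β = 0.604
  β = 0.604: g = 0.0021, g' = -0.338 → β = 0.610
Converged at β = 0.610.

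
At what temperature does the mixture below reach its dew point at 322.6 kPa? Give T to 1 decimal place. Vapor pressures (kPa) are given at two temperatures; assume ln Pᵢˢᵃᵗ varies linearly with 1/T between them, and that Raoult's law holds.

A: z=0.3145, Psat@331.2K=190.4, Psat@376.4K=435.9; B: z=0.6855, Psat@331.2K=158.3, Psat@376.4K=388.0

T = 364.0 K

Dew-point temperature: Σzᵢ·P/Pᵢˢᵃᵗ(T) = 1. Interpolate ln Pᵢˢᵃᵗ = aᵢ + bᵢ/T.
  T = 331.2 K: ΣzᵢP/Pᵢˢᵃᵗ = 1.9298
  T = 376.4 K: ΣzᵢP/Pᵢˢᵃᵗ = 0.8027
  T = 353.8 K: ΣzᵢP/Pᵢˢᵃᵗ = 1.2101
  T = 365.1 K: ΣzᵢP/Pᵢˢᵃᵗ = 0.9793
  T = 359.5 K: ΣzᵢP/Pᵢˢᵃᵗ = 1.0858
  T = 362.3 K: ΣzᵢP/Pᵢˢᵃᵗ = 1.0308
Interpolating between 362.3 K and 365.1 K gives T ≈ 364.0 K.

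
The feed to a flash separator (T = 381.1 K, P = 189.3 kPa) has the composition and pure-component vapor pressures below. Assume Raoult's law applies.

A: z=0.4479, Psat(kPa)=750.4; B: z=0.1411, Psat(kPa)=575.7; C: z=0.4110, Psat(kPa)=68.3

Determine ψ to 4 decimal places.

Raoult's law: Kᵢ = Pᵢˢᵃᵗ/P = Pᵢˢᵃᵗ/189.3.
  K_A = 750.4/189.3 = 3.964078, K_B = 575.7/189.3 = 3.041204, K_C = 68.3/189.3 = 0.360803
Rachford–Rice: g(ψ) = Σ zᵢ(Kᵢ−1)/(1+ψ(Kᵢ−1)) = 0.
Check two-phase: ΣzᵢKᵢ = 2.3529 > 1 and Σzᵢ/Kᵢ = 1.2985 > 1, so g(0) = 1.3529 > 0 and g(1) = -0.2985 < 0.
Newton iteration, ψ⁰ = 0.43:
  ψ = 0.4300: g = 0.37478, g' = -1.2467 → ψ = 0.7306
  ψ = 0.7306: g = 0.04210, g' = -1.0785 → ψ = 0.7696
  ψ = 0.7696: g = -0.00048, g' = -1.1050 → ψ = 0.7692
Converged at ψ = 0.7692.

ψ = 0.7692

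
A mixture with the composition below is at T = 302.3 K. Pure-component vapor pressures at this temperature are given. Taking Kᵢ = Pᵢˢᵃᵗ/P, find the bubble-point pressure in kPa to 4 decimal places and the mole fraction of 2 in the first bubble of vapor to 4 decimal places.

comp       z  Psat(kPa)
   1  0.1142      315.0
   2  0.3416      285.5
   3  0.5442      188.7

Pbub = 236.1903 kPa, y_2 = 0.4129

At the bubble point ψ → 0, so ΣzᵢKᵢ = 1 with Kᵢ = Pᵢˢᵃᵗ/P ⇒ P = ΣzᵢPᵢˢᵃᵗ.
P = 0.1142·315.0 + 0.3416·285.5 + 0.5442·188.7 = 236.1903 kPa
yᵢ = zᵢPᵢˢᵃᵗ/P ⇒ y_2 = 0.3416·285.5/236.1903 = 0.4129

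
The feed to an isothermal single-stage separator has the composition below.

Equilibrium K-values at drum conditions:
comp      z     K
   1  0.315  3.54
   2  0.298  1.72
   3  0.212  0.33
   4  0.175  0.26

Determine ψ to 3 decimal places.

Material balance + equilibrium reduce to Σ zᵢ(Kᵢ−1)/(1+ψ(Kᵢ−1)) = 0.
Feasibility: ΣzᵢKᵢ = 1.743, Σzᵢ/Kᵢ = 1.578 — both > 1, two phases present.
Newton–Raphson from ψ = 0.58:
  ψ = 0.580: g = 0.0157, g' = -0.958 → ψ = 0.596
Converged at ψ = 0.596.

ψ = 0.596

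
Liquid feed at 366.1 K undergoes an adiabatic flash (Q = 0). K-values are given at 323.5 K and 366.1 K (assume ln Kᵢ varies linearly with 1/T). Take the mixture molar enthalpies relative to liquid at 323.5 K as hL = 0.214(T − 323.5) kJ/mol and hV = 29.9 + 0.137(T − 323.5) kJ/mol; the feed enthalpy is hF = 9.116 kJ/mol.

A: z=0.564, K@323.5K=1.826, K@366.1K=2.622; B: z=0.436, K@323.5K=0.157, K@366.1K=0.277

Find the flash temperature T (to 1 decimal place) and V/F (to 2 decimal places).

Adiabatic flash: solve Rachford–Rice at each trial T, then check hF = ψ·hV(T) + (1−ψ)·hL(T).
  T = 323.5 K: K = (1.826, 0.157), RR gives ψ = 0.141, H_out = 4.222 kJ/mol
  T = 366.1 K: K = (2.622, 0.277), RR gives ψ = 0.511, H_out = 22.727 kJ/mol
  T = 344.8 K: K = (2.213, 0.212), RR gives ψ = 0.356, H_out = 14.630 kJ/mol
  T = 334.1 K: K = (2.015, 0.183), RR gives ψ = 0.261, H_out = 9.864 kJ/mol
  T = 328.8 K: K = (1.920, 0.170), RR gives ψ = 0.205, H_out = 7.192 kJ/mol
  T = 331.5 K: K = (1.968, 0.177), RR gives ψ = 0.235, H_out = 8.585 kJ/mol
  T = 332.8 K: K = (1.992, 0.180), RR gives ψ = 0.248, H_out = 9.232 kJ/mol
Linear interpolation between T = 331.5 (H_out = 8.585) and T = 332.8 (H_out = 9.232) on hF = 9.116 gives T ≈ 332.6 K, at which ψ = 0.25.

T = 332.6 K, V/F = 0.25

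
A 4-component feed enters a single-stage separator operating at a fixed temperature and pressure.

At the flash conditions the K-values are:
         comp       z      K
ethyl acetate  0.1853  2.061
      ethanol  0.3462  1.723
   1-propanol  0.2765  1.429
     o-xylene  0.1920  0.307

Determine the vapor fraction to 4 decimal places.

Rachford–Rice: g(ψ) = Σ zᵢ(Kᵢ−1)/(1+ψ(Kᵢ−1)) = 0.
g(0) = ΣzᵢKᵢ − 1 = 0.4325 and g(1) = 1 − Σzᵢ/Kᵢ = -0.1097, so a root lies in (0, 1).
Newton–Raphson from ψ = 0.4:
  ψ = 0.4000: g = 0.24934, g' = -0.4253 → ψ = 0.9863
  ψ = 0.9863: g = -0.09489, g' = -1.0572 → ψ = 0.8966
  ψ = 0.8966: g = -0.01307, g' = -0.7909 → ψ = 0.8800
  ψ = 0.8800: g = -0.00029, g' = -0.7560 → ψ = 0.8796
Converged at ψ = 0.8796.

ψ = 0.8796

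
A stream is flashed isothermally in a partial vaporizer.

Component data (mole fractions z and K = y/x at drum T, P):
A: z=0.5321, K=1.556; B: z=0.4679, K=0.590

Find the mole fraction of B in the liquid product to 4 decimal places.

x_B = 0.5756

Material balance + equilibrium reduce to Σ zᵢ(Kᵢ−1)/(1+ψ(Kᵢ−1)) = 0.
Feasibility: ΣzᵢKᵢ = 1.1040, Σzᵢ/Kᵢ = 1.1350 — both > 1, two phases present.
Binary case is linear: z₁(K₁−1)(1+ψ(K₂−1)) + z₂(K₂−1)(1+ψ(K₁−1)) = 0
⇒ ψ = [z₁(K₁−1)+z₂(K₂−1)] / [−(K₁−1)(K₂−1)] = 0.10401/0.22796 = 0.4563
Compositions from xᵢ = zᵢ/(1+ψ(Kᵢ−1)), yᵢ = Kᵢxᵢ:
  A: x = 0.4244, y = 0.6604
  B: x = 0.5756, y = 0.3396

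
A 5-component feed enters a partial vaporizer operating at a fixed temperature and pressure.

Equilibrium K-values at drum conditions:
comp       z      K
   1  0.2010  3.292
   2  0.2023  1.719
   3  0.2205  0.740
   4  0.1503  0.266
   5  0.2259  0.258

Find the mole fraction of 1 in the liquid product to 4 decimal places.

x_1 = 0.1247

Let ψ = V/F and solve Σ zᵢ(Kᵢ−1)/(1+ψ(Kᵢ−1)) = 0.
g(0) = ΣzᵢKᵢ − 1 = 0.2709 and g(1) = 1 − Σzᵢ/Kᵢ = -0.9173, so a root lies in (0, 1).
Iterate (Newton) starting at ψ = 0.5:
  ψ = 0.5000: g = -0.18500, g' = -0.8220 → ψ = 0.2749
  ψ = 0.2749: g = -0.00649, g' = -0.8109 → ψ = 0.2669
  ψ = 0.2669: g = 0.00002, g' = -0.8159 → ψ = 0.2670
Converged at ψ = 0.2670.
Compositions from xᵢ = zᵢ/(1+ψ(Kᵢ−1)), yᵢ = Kᵢxᵢ:
  1: x = 0.1247, y = 0.4105
  2: x = 0.1697, y = 0.2918
  3: x = 0.2369, y = 0.1753
  4: x = 0.1869, y = 0.0497
  5: x = 0.2817, y = 0.0727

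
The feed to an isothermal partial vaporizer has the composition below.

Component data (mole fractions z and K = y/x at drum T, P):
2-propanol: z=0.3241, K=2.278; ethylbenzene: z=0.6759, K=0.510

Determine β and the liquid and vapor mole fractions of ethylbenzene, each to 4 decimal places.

β = 0.1326, x_ethylbenzene = 0.7229, y_ethylbenzene = 0.3687

Material balance + equilibrium reduce to Σ zᵢ(Kᵢ−1)/(1+β(Kᵢ−1)) = 0.
g(0) = ΣzᵢKᵢ − 1 = 0.0830 and g(1) = 1 − Σzᵢ/Kᵢ = -0.4676, so a root lies in (0, 1).
Newton–Raphson from β = 0.5:
  β = 0.5000: g = -0.18595, g' = -0.4817 → β = 0.1140
  β = 0.1140: g = 0.01073, g' = -0.5853 → β = 0.1324
  β = 0.1324: g = 0.00012, g' = -0.5728 → β = 0.1326
Converged at β = 0.1326.
Compositions from xᵢ = zᵢ/(1+β(Kᵢ−1)), yᵢ = Kᵢxᵢ:
  2-propanol: x = 0.2771, y = 0.6313
  ethylbenzene: x = 0.7229, y = 0.3687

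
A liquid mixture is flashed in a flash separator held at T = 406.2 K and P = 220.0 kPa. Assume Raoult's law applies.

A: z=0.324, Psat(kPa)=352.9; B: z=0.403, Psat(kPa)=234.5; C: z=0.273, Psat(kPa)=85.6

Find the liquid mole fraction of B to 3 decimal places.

x_B = 0.397

Raoult's law: Kᵢ = Pᵢˢᵃᵗ/P = Pᵢˢᵃᵗ/220.0.
  K_A = 352.9/220.0 = 1.60409, K_B = 234.5/220.0 = 1.06591, K_C = 85.6/220.0 = 0.38909
Let ψ = V/F and solve Σ zᵢ(Kᵢ−1)/(1+ψ(Kᵢ−1)) = 0.
Feasibility: ΣzᵢKᵢ = 1.056, Σzᵢ/Kᵢ = 1.282 — both > 1, two phases present.
Newton iteration, ψ⁰ = 0.5:
  ψ = 0.500: g = -0.0641, g' = -0.283 → ψ = 0.273
  ψ = 0.273: g = -0.0061, g' = -0.236 → ψ = 0.247
Converged at ψ = 0.247.
Compositions from xᵢ = zᵢ/(1+ψ(Kᵢ−1)), yᵢ = Kᵢxᵢ:
  A: x = 0.282, y = 0.452
  B: x = 0.397, y = 0.423
  C: x = 0.322, y = 0.125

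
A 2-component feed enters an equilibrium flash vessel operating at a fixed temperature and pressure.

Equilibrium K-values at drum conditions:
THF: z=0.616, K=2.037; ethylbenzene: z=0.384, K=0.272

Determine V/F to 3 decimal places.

Binary case is linear: z₁(K₁−1)(1+V/F(K₂−1)) + z₂(K₂−1)(1+V/F(K₁−1)) = 0
⇒ V/F = [z₁(K₁−1)+z₂(K₂−1)] / [−(K₁−1)(K₂−1)] = 0.3592/0.7549 = 0.476

V/F = 0.476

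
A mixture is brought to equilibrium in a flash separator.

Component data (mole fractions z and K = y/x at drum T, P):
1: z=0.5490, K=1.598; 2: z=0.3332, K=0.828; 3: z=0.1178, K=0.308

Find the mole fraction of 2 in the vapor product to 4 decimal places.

y_2 = 0.3152

Rachford–Rice: g(ψ) = Σ zᵢ(Kᵢ−1)/(1+ψ(Kᵢ−1)) = 0.
Feasibility: ΣzᵢKᵢ = 1.1895, Σzᵢ/Kᵢ = 1.1284 — both > 1, two phases present.
Newton–Raphson from ψ = 0.57:
  ψ = 0.5700: g = 0.04669, g' = -0.2751 → ψ = 0.7397
  ψ = 0.7397: g = -0.00504, g' = -0.3441 → ψ = 0.7250
  ψ = 0.7250: g = -0.00006, g' = -0.3356 → ψ = 0.7248
Converged at ψ = 0.7248.
Compositions from xᵢ = zᵢ/(1+ψ(Kᵢ−1)), yᵢ = Kᵢxᵢ:
  1: x = 0.3830, y = 0.6120
  2: x = 0.3807, y = 0.3152
  3: x = 0.2364, y = 0.0728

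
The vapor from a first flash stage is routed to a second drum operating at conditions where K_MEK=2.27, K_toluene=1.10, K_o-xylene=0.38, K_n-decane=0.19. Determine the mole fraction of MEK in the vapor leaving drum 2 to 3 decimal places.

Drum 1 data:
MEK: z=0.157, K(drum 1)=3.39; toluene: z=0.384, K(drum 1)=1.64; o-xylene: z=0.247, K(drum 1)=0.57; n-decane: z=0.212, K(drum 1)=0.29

Drum 1:
Newton iteration, ψ₁⁰ = 0.5:
  ψ₁ = 0.500: g = -0.0115, g' = -0.607 → ψ₁ = 0.481
Converged at ψ₁ = 0.481.
Drum-1 compositions:
  MEK: x = 0.073, y = 0.248
  toluene: x = 0.294, y = 0.482
  o-xylene: x = 0.311, y = 0.178
  n-decane: x = 0.322, y = 0.093
Drum-2 feed = drum-1 vapor: z₂ = (0.2476, 0.4815, 0.1775, 0.0934).
Drum 2:
Let ψ₂ = V/F and solve Σ zᵢ(Kᵢ−1)/(1+ψ₂(Kᵢ−1)) = 0.
Check two-phase: ΣzᵢKᵢ = 1.177 > 1 and Σzᵢ/Kᵢ = 1.505 > 1, so g(0) = 0.177 > 0 and g(1) = -0.505 < 0.
Newton–Raphson from ψ₂ = 0.68:
  ψ₂ = 0.680: g = -0.1448, g' = -0.627 → ψ₂ = 0.449
  ψ₂ = 0.449: g = -0.0250, g' = -0.449 → ψ₂ = 0.393
  ψ₂ = 0.393: g = -0.0005, g' = -0.433 → ψ₂ = 0.392
Converged at ψ₂ = 0.392.
  MEK: x = 0.165, y = 0.375
  toluene: x = 0.463, y = 0.510
  o-xylene: x = 0.235, y = 0.089
  n-decane: x = 0.137, y = 0.026

y_MEK (drum 2) = 0.375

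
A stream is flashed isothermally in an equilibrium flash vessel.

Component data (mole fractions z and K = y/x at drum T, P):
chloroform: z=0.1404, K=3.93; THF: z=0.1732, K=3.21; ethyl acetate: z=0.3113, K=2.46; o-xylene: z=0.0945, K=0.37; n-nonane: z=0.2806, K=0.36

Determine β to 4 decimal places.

Newton–Raphson from β = 0.68:
  β = 0.6800: g = 0.09636, g' = -0.9118 → β = 0.7857
  β = 0.7857: g = -0.00296, g' = -0.9795 → β = 0.7827
Converged at β = 0.7827.

β = 0.7827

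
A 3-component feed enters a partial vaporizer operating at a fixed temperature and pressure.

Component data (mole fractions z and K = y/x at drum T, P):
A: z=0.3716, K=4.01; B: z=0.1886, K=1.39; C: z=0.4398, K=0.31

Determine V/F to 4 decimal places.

V/F = 0.5430

Newton–Raphson from V/F = 0.43:
  V/F = 0.4300: g = 0.11903, g' = -1.0840 → V/F = 0.5398
  V/F = 0.5398: g = 0.00331, g' = -1.0400 → V/F = 0.5430
Converged at V/F = 0.5430.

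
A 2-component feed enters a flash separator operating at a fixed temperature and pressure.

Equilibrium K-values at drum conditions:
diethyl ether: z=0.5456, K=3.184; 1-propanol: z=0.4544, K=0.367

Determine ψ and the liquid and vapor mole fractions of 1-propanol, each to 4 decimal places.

ψ = 0.6539, x_1-propanol = 0.7753, y_1-propanol = 0.2845

Let ψ = V/F and solve Σ zᵢ(Kᵢ−1)/(1+ψ(Kᵢ−1)) = 0.
g(0) = ΣzᵢKᵢ − 1 = 0.9040 and g(1) = 1 − Σzᵢ/Kᵢ = -0.4095, so a root lies in (0, 1).
Newton iteration, ψ⁰ = 0.5:
  ψ = 0.5000: g = 0.14877, g' = -0.9844 → ψ = 0.6511
  ψ = 0.6511: g = 0.00266, g' = -0.9705 → ψ = 0.6539
Converged at ψ = 0.6539.
Compositions from xᵢ = zᵢ/(1+ψ(Kᵢ−1)), yᵢ = Kᵢxᵢ:
  diethyl ether: x = 0.2247, y = 0.7155
  1-propanol: x = 0.7753, y = 0.2845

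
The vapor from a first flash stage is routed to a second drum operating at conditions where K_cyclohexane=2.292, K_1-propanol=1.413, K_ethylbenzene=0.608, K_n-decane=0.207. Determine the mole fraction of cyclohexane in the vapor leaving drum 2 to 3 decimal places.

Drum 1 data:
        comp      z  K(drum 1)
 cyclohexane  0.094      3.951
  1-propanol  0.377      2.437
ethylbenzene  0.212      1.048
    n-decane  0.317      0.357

Drum 1:
Let ψ₁ = V/F and solve Σ zᵢ(Kᵢ−1)/(1+ψ₁(Kᵢ−1)) = 0.
g(0) = ΣzᵢKᵢ − 1 = 0.625 and g(1) = 1 − Σzᵢ/Kᵢ = -0.269, so a root lies in (0, 1).
Iterate (Newton) starting at ψ₁ = 0.5:
  ψ₁ = 0.500: g = 0.1368, g' = -0.682 → ψ₁ = 0.701
  ψ₁ = 0.701: g = -0.0006, g' = -0.715 → ψ₁ = 0.700
Converged at ψ₁ = 0.700.
Drum-1 compositions:
  cyclohexane: x = 0.031, y = 0.121
  1-propanol: x = 0.188, y = 0.458
  ethylbenzene: x = 0.205, y = 0.215
  n-decane: x = 0.576, y = 0.206
Drum-2 feed = drum-1 vapor: z₂ = (0.1212, 0.4581, 0.2150, 0.2057).
Drum 2:
Let ψ₂ = V/F and solve Σ zᵢ(Kᵢ−1)/(1+ψ₂(Kᵢ−1)) = 0.
Feasibility: ΣzᵢKᵢ = 1.098, Σzᵢ/Kᵢ = 1.724 — both > 1, two phases present.
Newton iteration, ψ₂⁰ = 0.5:
  ψ₂ = 0.500: g = -0.1232, g' = -0.535 → ψ₂ = 0.270
  ψ₂ = 0.270: g = -0.0153, g' = -0.425 → ψ₂ = 0.234
  ψ₂ = 0.234: g = -0.0001, g' = -0.419 → ψ₂ = 0.233
Converged at ψ₂ = 0.233.
  cyclohexane: x = 0.093, y = 0.213
  1-propanol: x = 0.418, y = 0.590
  ethylbenzene: x = 0.237, y = 0.144
  n-decane: x = 0.252, y = 0.052

y_cyclohexane (drum 2) = 0.213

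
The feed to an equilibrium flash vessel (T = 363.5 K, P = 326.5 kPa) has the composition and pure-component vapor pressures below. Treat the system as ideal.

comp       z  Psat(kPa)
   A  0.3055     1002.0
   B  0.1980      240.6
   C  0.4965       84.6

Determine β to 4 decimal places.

β = 0.1629

Raoult's law: Kᵢ = Pᵢˢᵃᵗ/P = Pᵢˢᵃᵗ/326.5.
  K_A = 1002.0/326.5 = 3.068913, K_B = 240.6/326.5 = 0.736907, K_C = 84.6/326.5 = 0.259112
Material balance + equilibrium reduce to Σ zᵢ(Kᵢ−1)/(1+β(Kᵢ−1)) = 0.
Feasibility: ΣzᵢKᵢ = 1.2121, Σzᵢ/Kᵢ = 2.2844 — both > 1, two phases present.
Iterate (Newton) starting at β = 0.67:
  β = 0.6700: g = -0.52879, g' = -1.3245 → β = 0.2707
  β = 0.2707: g = -0.11112, g' = -0.9796 → β = 0.1573
  β = 0.1573: g = 0.00613, g' = -1.1084 → β = 0.1628
  β = 0.1628: g = 0.00003, g' = -1.0990 → β = 0.1629
Converged at β = 0.1629.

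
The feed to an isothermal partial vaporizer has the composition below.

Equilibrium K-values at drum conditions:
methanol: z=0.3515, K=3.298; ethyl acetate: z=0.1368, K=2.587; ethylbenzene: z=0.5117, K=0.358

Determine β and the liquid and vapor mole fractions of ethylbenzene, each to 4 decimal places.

β = 0.5136, x_ethylbenzene = 0.7634, y_ethylbenzene = 0.2733

Let β = V/F and solve Σ zᵢ(Kᵢ−1)/(1+β(Kᵢ−1)) = 0.
Check two-phase: ΣzᵢKᵢ = 1.6963 > 1 and Σzᵢ/Kᵢ = 1.5888 > 1, so g(0) = 0.6963 > 0 and g(1) = -0.5888 < 0.
Newton–Raphson from β = 0.37:
  β = 0.3700: g = 0.14249, g' = -1.0418 → β = 0.5068
  β = 0.5068: g = 0.00656, g' = -0.9654 → β = 0.5136
Converged at β = 0.5136.
Compositions from xᵢ = zᵢ/(1+β(Kᵢ−1)), yᵢ = Kᵢxᵢ:
  methanol: x = 0.1612, y = 0.5317
  ethyl acetate: x = 0.0754, y = 0.1950
  ethylbenzene: x = 0.7634, y = 0.2733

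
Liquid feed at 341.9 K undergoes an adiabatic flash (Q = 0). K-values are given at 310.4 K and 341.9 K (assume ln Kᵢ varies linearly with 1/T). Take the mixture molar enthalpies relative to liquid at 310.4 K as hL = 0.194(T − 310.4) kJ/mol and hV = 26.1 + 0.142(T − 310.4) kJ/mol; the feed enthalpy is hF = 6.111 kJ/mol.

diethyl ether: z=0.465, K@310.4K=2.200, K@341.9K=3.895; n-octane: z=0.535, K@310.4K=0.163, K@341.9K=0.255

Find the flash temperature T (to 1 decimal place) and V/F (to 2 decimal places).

T = 315.8 K, V/F = 0.20

Adiabatic flash: solve Rachford–Rice at each trial T, then check hF = ψ·hV(T) + (1−ψ)·hL(T).
  T = 310.4 K: K = (2.200, 0.163), RR gives ψ = 0.110, H_out = 2.864 kJ/mol
  T = 341.9 K: K = (3.895, 0.255), RR gives ψ = 0.439, H_out = 16.859 kJ/mol
  T = 326.1 K: K = (2.965, 0.206), RR gives ψ = 0.313, H_out = 10.969 kJ/mol
  T = 318.2 K: K = (2.561, 0.184), RR gives ψ = 0.227, H_out = 7.343 kJ/mol
  T = 314.3 K: K = (2.376, 0.173), RR gives ψ = 0.174, H_out = 5.251 kJ/mol
  T = 316.2 K: K = (2.465, 0.178), RR gives ψ = 0.201, H_out = 6.301 kJ/mol
  T = 315.2 K: K = (2.418, 0.176), RR gives ψ = 0.187, H_out = 5.756 kJ/mol
  T = 315.7 K: K = (2.441, 0.177), RR gives ψ = 0.194, H_out = 6.031 kJ/mol
Linear interpolation between T = 315.7 (H_out = 6.031) and T = 316.2 (H_out = 6.301) on hF = 6.111 gives T ≈ 315.8 K, at which ψ = 0.20.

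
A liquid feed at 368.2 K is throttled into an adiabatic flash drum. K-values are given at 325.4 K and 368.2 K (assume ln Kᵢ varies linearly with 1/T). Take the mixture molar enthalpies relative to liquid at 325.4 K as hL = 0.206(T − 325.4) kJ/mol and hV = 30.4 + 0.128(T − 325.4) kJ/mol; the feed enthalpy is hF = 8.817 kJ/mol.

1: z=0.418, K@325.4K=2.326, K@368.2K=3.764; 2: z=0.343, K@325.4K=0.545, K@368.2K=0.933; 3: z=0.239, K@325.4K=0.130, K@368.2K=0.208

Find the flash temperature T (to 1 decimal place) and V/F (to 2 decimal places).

Adiabatic flash: solve Rachford–Rice at each trial T, then check hF = ψ·hV(T) + (1−ψ)·hL(T).
  T = 325.4 K: K = (2.326, 0.545, 0.130), RR gives ψ = 0.218, H_out = 6.632 kJ/mol
  T = 368.2 K: K = (3.764, 0.933, 0.208), RR gives ψ = 0.649, H_out = 26.380 kJ/mol
  T = 346.8 K: K = (3.003, 0.725, 0.167), RR gives ψ = 0.465, H_out = 17.778 kJ/mol
  T = 336.1 K: K = (2.654, 0.631, 0.148), RR gives ψ = 0.353, H_out = 12.636 kJ/mol
  T = 330.8 K: K = (2.489, 0.588, 0.139), RR gives ψ = 0.290, H_out = 9.796 kJ/mol
  T = 328.1 K: K = (2.407, 0.566, 0.134), RR gives ψ = 0.255, H_out = 8.253 kJ/mol
  T = 329.5 K: K = (2.449, 0.577, 0.137), RR gives ψ = 0.273, H_out = 9.062 kJ/mol
Linear interpolation between T = 328.1 (H_out = 8.253) and T = 329.5 (H_out = 9.062) on hF = 8.817 gives T ≈ 329.1 K, at which ψ = 0.27.

T = 329.1 K, V/F = 0.27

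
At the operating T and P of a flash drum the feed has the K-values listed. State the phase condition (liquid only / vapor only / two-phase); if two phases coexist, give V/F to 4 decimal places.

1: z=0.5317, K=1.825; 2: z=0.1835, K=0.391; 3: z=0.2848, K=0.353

ΣzᵢKᵢ = 1.1426; Σzᵢ/Kᵢ = 1.5675.
Both exceed 1, so a two-phase solution exists.
Iterate (Newton) starting at ψ = 0.58:
  ψ = 0.5800: g = -0.17104, g' = -0.6337 → ψ = 0.3101
  ψ = 0.3101: g = -0.01899, g' = -0.5195 → ψ = 0.2735
  ψ = 0.2735: g = -0.00009, g' = -0.5149 → ψ = 0.2734
Converged at ψ = 0.2734.

two-phase, V/F = 0.2734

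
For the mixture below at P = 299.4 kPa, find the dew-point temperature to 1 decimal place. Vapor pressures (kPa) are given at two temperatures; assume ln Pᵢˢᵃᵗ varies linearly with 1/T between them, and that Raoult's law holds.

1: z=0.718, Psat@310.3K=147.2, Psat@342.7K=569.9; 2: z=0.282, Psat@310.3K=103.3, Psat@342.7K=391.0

Dew-point temperature: Σzᵢ·P/Pᵢˢᵃᵗ(T) = 1. Interpolate ln Pᵢˢᵃᵗ = aᵢ + bᵢ/T.
  T = 310.3 K: ΣzᵢP/Pᵢˢᵃᵗ = 2.2777
  T = 342.7 K: ΣzᵢP/Pᵢˢᵃᵗ = 0.5931
  T = 326.5 K: ΣzᵢP/Pᵢˢᵃᵗ = 1.1242
  T = 334.6 K: ΣzᵢP/Pᵢˢᵃᵗ = 0.8103
  T = 330.6 K: ΣzᵢP/Pᵢˢᵃᵗ = 0.9506
  T = 328.6 K: ΣzᵢP/Pᵢˢᵃᵗ = 1.0311
  T = 329.6 K: ΣzᵢP/Pᵢˢᵃᵗ = 0.9899
  T = 329.1 K: ΣzᵢP/Pᵢˢᵃᵗ = 1.0102
  T = 329.4 K: ΣzᵢP/Pᵢˢᵃᵗ = 0.9980
  T = 329.2 K: ΣzᵢP/Pᵢˢᵃᵗ = 1.0061
  T = 329.3 K: ΣzᵢP/Pᵢˢᵃᵗ = 1.0020
Continuing to bisect between 329.3 K and 329.4 K converges to T = 329.3 K.

T = 329.3 K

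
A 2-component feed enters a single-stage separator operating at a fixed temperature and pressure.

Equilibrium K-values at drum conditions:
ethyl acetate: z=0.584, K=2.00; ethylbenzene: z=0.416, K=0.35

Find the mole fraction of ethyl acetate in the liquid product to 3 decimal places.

Rachford–Rice: g(V/F) = Σ zᵢ(Kᵢ−1)/(1+V/F(Kᵢ−1)) = 0.
Check two-phase: ΣzᵢKᵢ = 1.314 > 1 and Σzᵢ/Kᵢ = 1.481 > 1, so g(0) = 0.314 > 0 and g(1) = -0.481 < 0.
Iterate (Newton) starting at V/F = 0.5:
  V/F = 0.500: g = -0.0113, g' = -0.645 → V/F = 0.483
  V/F = 0.483: g = -0.0001, g' = -0.639 → V/F = 0.482
Converged at V/F = 0.482.
Compositions from xᵢ = zᵢ/(1+V/F(Kᵢ−1)), yᵢ = Kᵢxᵢ:
  ethyl acetate: x = 0.394, y = 0.788
  ethylbenzene: x = 0.606, y = 0.212

x_ethyl acetate = 0.394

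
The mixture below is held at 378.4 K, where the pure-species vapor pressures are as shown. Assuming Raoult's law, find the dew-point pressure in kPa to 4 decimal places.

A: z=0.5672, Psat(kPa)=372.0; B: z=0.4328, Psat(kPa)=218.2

Pdew = 285.0438 kPa

At the dew point ψ → 1, so Σzᵢ/Kᵢ = 1 with Kᵢ = Pᵢˢᵃᵗ/P ⇒ 1/P = Σzᵢ/Pᵢˢᵃᵗ.
1/P = 0.5672/372.0 + 0.4328/218.2 = 0.0035082 ⇒ P = 285.0438 kPa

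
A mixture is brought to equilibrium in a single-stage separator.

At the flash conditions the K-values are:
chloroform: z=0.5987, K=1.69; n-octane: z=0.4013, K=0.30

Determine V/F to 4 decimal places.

Rachford–Rice: g(V/F) = Σ zᵢ(Kᵢ−1)/(1+V/F(Kᵢ−1)) = 0.
Check two-phase: ΣzᵢKᵢ = 1.1322 > 1 and Σzᵢ/Kᵢ = 1.6919 > 1, so g(0) = 0.1322 > 0 and g(1) = -0.6919 < 0.
Binary case is linear: z₁(K₁−1)(1+V/F(K₂−1)) + z₂(K₂−1)(1+V/F(K₁−1)) = 0
⇒ V/F = [z₁(K₁−1)+z₂(K₂−1)] / [−(K₁−1)(K₂−1)] = 0.13219/0.48300 = 0.2737

V/F = 0.2737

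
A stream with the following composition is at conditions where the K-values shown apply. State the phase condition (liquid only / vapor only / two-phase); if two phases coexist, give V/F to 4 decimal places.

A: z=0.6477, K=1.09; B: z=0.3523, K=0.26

ΣzᵢKᵢ = 0.7976; Σzᵢ/Kᵢ = 1.9492.
Since ΣzᵢKᵢ < 1 the mixture is below its bubble point — single liquid phase.

liquid only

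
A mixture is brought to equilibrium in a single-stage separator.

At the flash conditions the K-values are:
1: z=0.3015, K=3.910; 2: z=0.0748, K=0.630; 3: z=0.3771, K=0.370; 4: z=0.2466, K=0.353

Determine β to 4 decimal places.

Let β = V/F and solve Σ zᵢ(Kᵢ−1)/(1+β(Kᵢ−1)) = 0.
Feasibility: ΣzᵢKᵢ = 1.4526, Σzᵢ/Kᵢ = 1.9136 — both > 1, two phases present.
Newton iteration, β⁰ = 0.5:
  β = 0.5000: g = -0.25925, g' = -0.9836 → β = 0.2364
  β = 0.2364: g = 0.02193, g' = -1.2589 → β = 0.2538
  β = 0.2538: g = 0.00037, g' = -1.2169 → β = 0.2541
Converged at β = 0.2541.

β = 0.2541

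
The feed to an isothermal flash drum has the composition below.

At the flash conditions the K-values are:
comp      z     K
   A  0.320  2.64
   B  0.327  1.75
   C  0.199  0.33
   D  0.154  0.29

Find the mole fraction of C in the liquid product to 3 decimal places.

Material balance + equilibrium reduce to Σ zᵢ(Kᵢ−1)/(1+ψ(Kᵢ−1)) = 0.
g(0) = ΣzᵢKᵢ − 1 = 0.527 and g(1) = 1 − Σzᵢ/Kᵢ = -0.442, so a root lies in (0, 1).
Newton iteration, ψ⁰ = 0.49:
  ψ = 0.490: g = 0.1041, g' = -0.743 → ψ = 0.630
  ψ = 0.630: g = -0.0039, g' = -0.815 → ψ = 0.625
Converged at ψ = 0.625.
Compositions from xᵢ = zᵢ/(1+ψ(Kᵢ−1)), yᵢ = Kᵢxᵢ:
  A: x = 0.158, y = 0.417
  B: x = 0.223, y = 0.390
  C: x = 0.342, y = 0.113
  D: x = 0.277, y = 0.080

x_C = 0.342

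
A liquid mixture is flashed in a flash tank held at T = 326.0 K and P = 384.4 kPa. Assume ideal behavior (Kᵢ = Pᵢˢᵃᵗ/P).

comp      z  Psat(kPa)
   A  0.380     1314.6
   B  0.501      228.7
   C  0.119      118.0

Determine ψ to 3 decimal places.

ψ = 0.550

Raoult's law: Kᵢ = Pᵢˢᵃᵗ/P = Pᵢˢᵃᵗ/384.4.
  K_A = 1314.6/384.4 = 3.41988, K_B = 228.7/384.4 = 0.59495, K_C = 118.0/384.4 = 0.30697
Let ψ = V/F and solve Σ zᵢ(Kᵢ−1)/(1+ψ(Kᵢ−1)) = 0.
g(0) = ΣzᵢKᵢ − 1 = 0.634 and g(1) = 1 − Σzᵢ/Kᵢ = -0.341, so a root lies in (0, 1).
Iterate (Newton) starting at ψ = 0.67:
  ψ = 0.670: g = -0.0817, g' = -0.678 → ψ = 0.550
Converged at ψ = 0.550.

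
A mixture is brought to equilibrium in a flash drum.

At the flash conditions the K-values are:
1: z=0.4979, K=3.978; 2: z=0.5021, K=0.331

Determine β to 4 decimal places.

Binary case is linear: z₁(K₁−1)(1+β(K₂−1)) + z₂(K₂−1)(1+β(K₁−1)) = 0
⇒ β = [z₁(K₁−1)+z₂(K₂−1)] / [−(K₁−1)(K₂−1)] = 1.14684/1.99228 = 0.5756

β = 0.5756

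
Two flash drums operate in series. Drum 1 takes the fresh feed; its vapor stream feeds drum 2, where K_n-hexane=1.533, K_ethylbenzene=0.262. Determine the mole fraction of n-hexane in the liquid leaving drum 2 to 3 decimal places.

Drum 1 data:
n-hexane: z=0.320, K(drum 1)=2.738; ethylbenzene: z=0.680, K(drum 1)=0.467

x_n-hexane (drum 2) = 0.581

Drum 1:
Let ψ₁ = V/F and solve Σ zᵢ(Kᵢ−1)/(1+ψ₁(Kᵢ−1)) = 0.
g(0) = ΣzᵢKᵢ − 1 = 0.194 and g(1) = 1 − Σzᵢ/Kᵢ = -0.573, so a root lies in (0, 1).
Binary case is linear: z₁(K₁−1)(1+ψ₁(K₂−1)) + z₂(K₂−1)(1+ψ₁(K₁−1)) = 0
⇒ ψ₁ = [z₁(K₁−1)+z₂(K₂−1)] / [−(K₁−1)(K₂−1)] = 0.1937/0.9264 = 0.209
Drum-1 compositions:
  n-hexane: x = 0.235, y = 0.643
  ethylbenzene: x = 0.765, y = 0.357
Drum-2 feed = drum-1 vapor: z₂ = (0.6426, 0.3574).
Drum 2:
Binary case is linear: z₁(K₁−1)(1+ψ₂(K₂−1)) + z₂(K₂−1)(1+ψ₂(K₁−1)) = 0
⇒ ψ₂ = [z₁(K₁−1)+z₂(K₂−1)] / [−(K₁−1)(K₂−1)] = 0.0787/0.3934 = 0.200
  n-hexane: x = 0.581, y = 0.890
  ethylbenzene: x = 0.419, y = 0.110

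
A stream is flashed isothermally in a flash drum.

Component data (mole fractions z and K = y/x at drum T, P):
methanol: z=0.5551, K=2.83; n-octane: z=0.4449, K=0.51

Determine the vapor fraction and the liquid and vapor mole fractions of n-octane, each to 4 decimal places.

ψ = 0.8897, x_n-octane = 0.7888, y_n-octane = 0.4023

Material balance + equilibrium reduce to Σ zᵢ(Kᵢ−1)/(1+ψ(Kᵢ−1)) = 0.
g(0) = ΣzᵢKᵢ − 1 = 0.7978 and g(1) = 1 − Σzᵢ/Kᵢ = -0.0685, so a root lies in (0, 1).
Binary case is linear: z₁(K₁−1)(1+ψ(K₂−1)) + z₂(K₂−1)(1+ψ(K₁−1)) = 0
⇒ ψ = [z₁(K₁−1)+z₂(K₂−1)] / [−(K₁−1)(K₂−1)] = 0.79783/0.89670 = 0.8897
Compositions from xᵢ = zᵢ/(1+ψ(Kᵢ−1)), yᵢ = Kᵢxᵢ:
  methanol: x = 0.2112, y = 0.5977
  n-octane: x = 0.7888, y = 0.4023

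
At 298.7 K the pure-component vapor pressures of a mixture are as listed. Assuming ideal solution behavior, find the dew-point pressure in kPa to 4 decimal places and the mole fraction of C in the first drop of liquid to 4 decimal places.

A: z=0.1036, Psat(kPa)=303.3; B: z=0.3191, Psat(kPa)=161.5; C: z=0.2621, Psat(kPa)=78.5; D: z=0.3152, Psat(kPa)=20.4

Pdew = 47.3771 kPa, x_C = 0.1582

At the dew point ψ → 1, so Σzᵢ/Kᵢ = 1 with Kᵢ = Pᵢˢᵃᵗ/P ⇒ 1/P = Σzᵢ/Pᵢˢᵃᵗ.
1/P = 0.1036/303.3 + 0.3191/161.5 + 0.2621/78.5 + 0.3152/20.4 = 0.0211073 ⇒ P = 47.3771 kPa
xᵢ = zᵢP/Pᵢˢᵃᵗ ⇒ x_C = 0.2621·47.3771/78.5 = 0.1582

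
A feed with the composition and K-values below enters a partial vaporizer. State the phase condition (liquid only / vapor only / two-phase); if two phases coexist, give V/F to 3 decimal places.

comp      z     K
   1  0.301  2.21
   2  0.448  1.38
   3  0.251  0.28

two-phase, V/F = 0.651

ΣzᵢKᵢ = 1.354; Σzᵢ/Kᵢ = 1.357.
Both exceed 1, so a two-phase solution exists.
Material balance + equilibrium reduce to Σ zᵢ(Kᵢ−1)/(1+ψ(Kᵢ−1)) = 0.
Newton iteration, ψ⁰ = 0.45:
  ψ = 0.450: g = 0.1139, g' = -0.517 → ψ = 0.670
  ψ = 0.670: g = -0.0126, g' = -0.662 → ψ = 0.651
Converged at ψ = 0.651.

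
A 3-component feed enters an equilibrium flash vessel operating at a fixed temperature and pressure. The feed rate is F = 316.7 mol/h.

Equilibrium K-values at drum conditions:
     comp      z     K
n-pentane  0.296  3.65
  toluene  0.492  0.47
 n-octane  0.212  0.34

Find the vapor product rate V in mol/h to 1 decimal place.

V = 80.3 mol/h

Newton iteration, V/F⁰ = 0.5:
  V/F = 0.500: g = -0.2262, g' = -0.846 → V/F = 0.233
  V/F = 0.233: g = 0.0225, g' = -1.104 → V/F = 0.253
Converged at V/F = 0.253.
Then V = V/F·F = 0.2534·316.7 = 80.3 mol/h and L = F − V = 236.4 mol/h.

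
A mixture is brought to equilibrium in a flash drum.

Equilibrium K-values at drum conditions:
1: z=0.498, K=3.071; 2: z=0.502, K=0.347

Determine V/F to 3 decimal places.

Rachford–Rice: g(V/F) = Σ zᵢ(Kᵢ−1)/(1+V/F(Kᵢ−1)) = 0.
Check two-phase: ΣzᵢKᵢ = 1.704 > 1 and Σzᵢ/Kᵢ = 1.609 > 1, so g(0) = 0.704 > 0 and g(1) = -0.609 < 0.
Binary case is linear: z₁(K₁−1)(1+V/F(K₂−1)) + z₂(K₂−1)(1+V/F(K₁−1)) = 0
⇒ V/F = [z₁(K₁−1)+z₂(K₂−1)] / [−(K₁−1)(K₂−1)] = 0.7036/1.3524 = 0.520

V/F = 0.520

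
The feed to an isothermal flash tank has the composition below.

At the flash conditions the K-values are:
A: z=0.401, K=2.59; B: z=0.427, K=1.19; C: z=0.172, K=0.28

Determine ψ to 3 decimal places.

Rachford–Rice: g(ψ) = Σ zᵢ(Kᵢ−1)/(1+ψ(Kᵢ−1)) = 0.
g(0) = ΣzᵢKᵢ − 1 = 0.595 and g(1) = 1 − Σzᵢ/Kᵢ = -0.128, so a root lies in (0, 1).
Newton iteration, ψ⁰ = 0.5:
  ψ = 0.500: g = 0.2358, g' = -0.545 → ψ = 0.933
  ψ = 0.933: g = -0.0511, g' = -1.001 → ψ = 0.881
  ψ = 0.881: g = -0.0040, g' = -0.855 → ψ = 0.877
Converged at ψ = 0.877.

ψ = 0.877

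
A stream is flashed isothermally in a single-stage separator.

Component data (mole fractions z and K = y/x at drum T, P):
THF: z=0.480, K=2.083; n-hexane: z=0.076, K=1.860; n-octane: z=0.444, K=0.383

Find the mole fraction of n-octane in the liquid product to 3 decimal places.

Material balance + equilibrium reduce to Σ zᵢ(Kᵢ−1)/(1+ψ(Kᵢ−1)) = 0.
Check two-phase: ΣzᵢKᵢ = 1.311 > 1 and Σzᵢ/Kᵢ = 1.431 > 1, so g(0) = 0.311 > 0 and g(1) = -0.431 < 0.
Iterate (Newton) starting at ψ = 0.68:
  ψ = 0.680: g = -0.1314, g' = -0.711 → ψ = 0.495
  ψ = 0.495: g = -0.0103, g' = -0.617 → ψ = 0.479
  ψ = 0.479: g = -0.0000, g' = -0.613 → ψ = 0.478
Converged at ψ = 0.478.
Compositions from xᵢ = zᵢ/(1+ψ(Kᵢ−1)), yᵢ = Kᵢxᵢ:
  THF: x = 0.316, y = 0.659
  n-hexane: x = 0.054, y = 0.100
  n-octane: x = 0.630, y = 0.241

x_n-octane = 0.630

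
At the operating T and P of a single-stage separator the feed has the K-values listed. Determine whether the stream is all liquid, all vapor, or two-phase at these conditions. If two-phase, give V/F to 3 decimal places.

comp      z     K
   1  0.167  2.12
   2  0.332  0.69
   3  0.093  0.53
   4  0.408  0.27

ΣzᵢKᵢ = 0.743; Σzᵢ/Kᵢ = 2.247.
Since ΣzᵢKᵢ < 1 the mixture is below its bubble point — single liquid phase.

all liquid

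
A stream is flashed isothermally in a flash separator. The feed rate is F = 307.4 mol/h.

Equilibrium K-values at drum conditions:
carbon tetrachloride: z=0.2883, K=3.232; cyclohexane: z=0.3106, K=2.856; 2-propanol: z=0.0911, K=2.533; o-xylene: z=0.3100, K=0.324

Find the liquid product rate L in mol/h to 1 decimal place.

Rachford–Rice: g(β) = Σ zᵢ(Kᵢ−1)/(1+β(Kᵢ−1)) = 0.
g(0) = ΣzᵢKᵢ − 1 = 1.1501 and g(1) = 1 − Σzᵢ/Kᵢ = -0.1907, so a root lies in (0, 1).
Newton iteration, β⁰ = 0.5:
  β = 0.5000: g = 0.36561, g' = -1.0005 → β = 0.8654
  β = 0.8654: g = -0.00430, g' = -1.1869 → β = 0.8618
Converged at β = 0.8618.
Then V = β·F = 0.8618·307.4 = 264.9 mol/h and L = F − V = 42.5 mol/h.

L = 42.5 mol/h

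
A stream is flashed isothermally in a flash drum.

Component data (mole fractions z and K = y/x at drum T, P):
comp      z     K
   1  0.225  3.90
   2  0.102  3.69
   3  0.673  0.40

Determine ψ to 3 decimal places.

Rachford–Rice: g(ψ) = Σ zᵢ(Kᵢ−1)/(1+ψ(Kᵢ−1)) = 0.
Check two-phase: ΣzᵢKᵢ = 1.523 > 1 and Σzᵢ/Kᵢ = 1.768 > 1, so g(0) = 0.523 > 0 and g(1) = -0.768 < 0.
Newton–Raphson from ψ = 0.5:
  ψ = 0.500: g = -0.1935, g' = -0.944 → ψ = 0.295
  ψ = 0.295: g = 0.0140, g' = -1.137 → ψ = 0.307
Converged at ψ = 0.307.

ψ = 0.307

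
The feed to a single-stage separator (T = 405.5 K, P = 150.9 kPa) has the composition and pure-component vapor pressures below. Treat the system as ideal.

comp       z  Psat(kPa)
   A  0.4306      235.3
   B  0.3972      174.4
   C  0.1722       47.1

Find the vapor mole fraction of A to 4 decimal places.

Raoult's law: Kᵢ = Pᵢˢᵃᵗ/P = Pᵢˢᵃᵗ/150.9.
  K_A = 235.3/150.9 = 1.559311, K_B = 174.4/150.9 = 1.155732, K_C = 47.1/150.9 = 0.312127
Rachford–Rice: g(ψ) = Σ zᵢ(Kᵢ−1)/(1+ψ(Kᵢ−1)) = 0.
Check two-phase: ΣzᵢKᵢ = 1.1842 > 1 and Σzᵢ/Kᵢ = 1.1715 > 1, so g(0) = 0.1842 > 0 and g(1) = -0.1715 < 0.
Newton–Raphson from ψ = 0.5:
  ψ = 0.5000: g = 0.06505, g' = -0.2799 → ψ = 0.7324
  ψ = 0.7324: g = -0.01235, g' = -0.4065 → ψ = 0.7020
  ψ = 0.7020: g = -0.00038, g' = -0.3820 → ψ = 0.7010
Converged at ψ = 0.7010.
Compositions from xᵢ = zᵢ/(1+ψ(Kᵢ−1)), yᵢ = Kᵢxᵢ:
  A: x = 0.3093, y = 0.4823
  B: x = 0.3581, y = 0.4139
  C: x = 0.3326, y = 0.1038

y_A = 0.4823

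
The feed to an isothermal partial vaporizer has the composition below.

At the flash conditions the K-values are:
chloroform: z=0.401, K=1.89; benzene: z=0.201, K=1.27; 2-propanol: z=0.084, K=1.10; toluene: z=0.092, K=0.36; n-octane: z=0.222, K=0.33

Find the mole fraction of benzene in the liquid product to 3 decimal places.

Let ψ = V/F and solve Σ zᵢ(Kᵢ−1)/(1+ψ(Kᵢ−1)) = 0.
g(0) = ΣzᵢKᵢ − 1 = 0.212 and g(1) = 1 − Σzᵢ/Kᵢ = -0.375, so a root lies in (0, 1).
Newton iteration, ψ⁰ = 0.69:
  ψ = 0.690: g = -0.1074, g' = -0.599 → ψ = 0.511
  ψ = 0.511: g = -0.0125, g' = -0.476 → ψ = 0.484
Converged at ψ = 0.484.
Compositions from xᵢ = zᵢ/(1+ψ(Kᵢ−1)), yᵢ = Kᵢxᵢ:
  chloroform: x = 0.280, y = 0.530
  benzene: x = 0.178, y = 0.226
  2-propanol: x = 0.080, y = 0.088
  toluene: x = 0.133, y = 0.048
  n-octane: x = 0.329, y = 0.108

x_benzene = 0.178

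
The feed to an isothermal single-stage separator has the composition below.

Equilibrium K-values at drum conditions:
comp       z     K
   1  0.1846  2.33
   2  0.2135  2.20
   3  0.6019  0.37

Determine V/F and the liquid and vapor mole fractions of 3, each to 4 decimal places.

Rachford–Rice: g(V/F) = Σ zᵢ(Kᵢ−1)/(1+V/F(Kᵢ−1)) = 0.
Feasibility: ΣzᵢKᵢ = 1.1225, Σzᵢ/Kᵢ = 1.8030 — both > 1, two phases present.
Newton–Raphson from V/F = 0.5:
  V/F = 0.5000: g = -0.24599, g' = -0.7470 → V/F = 0.1707
  V/F = 0.1707: g = -0.01216, g' = -0.7286 → V/F = 0.1540
  V/F = 0.1540: g = 0.00007, g' = -0.7369 → V/F = 0.1541
Converged at V/F = 0.1541.
Compositions from xᵢ = zᵢ/(1+V/F(Kᵢ−1)), yᵢ = Kᵢxᵢ:
  1: x = 0.1532, y = 0.3570
  2: x = 0.1802, y = 0.3964
  3: x = 0.6666, y = 0.2466

V/F = 0.1541, x_3 = 0.6666, y_3 = 0.2466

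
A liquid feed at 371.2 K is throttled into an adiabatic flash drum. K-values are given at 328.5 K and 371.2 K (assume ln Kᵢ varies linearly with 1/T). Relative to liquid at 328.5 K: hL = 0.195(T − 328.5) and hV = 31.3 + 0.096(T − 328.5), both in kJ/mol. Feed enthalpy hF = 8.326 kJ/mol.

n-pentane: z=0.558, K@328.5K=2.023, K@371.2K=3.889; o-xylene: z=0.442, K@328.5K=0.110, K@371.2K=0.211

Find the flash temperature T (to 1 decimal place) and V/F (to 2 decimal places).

T = 332.0 K, V/F = 0.25

Adiabatic flash: solve Rachford–Rice at each trial T, then check hF = ψ·hV(T) + (1−ψ)·hL(T).
  T = 328.5 K: K = (2.023, 0.110), RR gives ψ = 0.195, H_out = 6.100 kJ/mol
  T = 371.2 K: K = (3.889, 0.211), RR gives ψ = 0.554, H_out = 23.331 kJ/mol
  T = 349.9 K: K = (2.864, 0.156), RR gives ψ = 0.424, H_out = 16.534 kJ/mol
  T = 339.2 K: K = (2.420, 0.132), RR gives ψ = 0.331, H_out = 12.104 kJ/mol
  T = 333.9 K: K = (2.218, 0.121), RR gives ψ = 0.272, H_out = 9.406 kJ/mol
  T = 331.2 K: K = (2.119, 0.115), RR gives ψ = 0.236, H_out = 7.838 kJ/mol
  T = 332.5 K: K = (2.166, 0.118), RR gives ψ = 0.253, H_out = 8.612 kJ/mol
Linear interpolation between T = 331.2 (H_out = 7.838) and T = 332.5 (H_out = 8.612) on hF = 8.326 gives T ≈ 332.0 K, at which ψ = 0.25.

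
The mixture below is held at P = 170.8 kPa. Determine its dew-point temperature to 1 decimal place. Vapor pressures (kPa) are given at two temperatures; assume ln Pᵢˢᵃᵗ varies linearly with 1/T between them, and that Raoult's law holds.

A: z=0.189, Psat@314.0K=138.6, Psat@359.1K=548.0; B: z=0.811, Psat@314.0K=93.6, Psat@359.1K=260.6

T = 335.2 K

Dew-point temperature: Σzᵢ·P/Pᵢˢᵃᵗ(T) = 1. Interpolate ln Pᵢˢᵃᵗ = aᵢ + bᵢ/T.
  T = 314.0 K: ΣzᵢP/Pᵢˢᵃᵗ = 1.7128
  T = 359.1 K: ΣzᵢP/Pᵢˢᵃᵗ = 0.5904
  T = 336.6 K: ΣzᵢP/Pᵢˢᵃᵗ = 0.9677
  T = 325.3 K: ΣzᵢP/Pᵢˢᵃᵗ = 1.2741
  T = 331.0 K: ΣzᵢP/Pᵢˢᵃᵗ = 1.1063
  T = 333.8 K: ΣzᵢP/Pᵢˢᵃᵗ = 1.0341
Interpolating between 333.8 K and 336.6 K gives T ≈ 335.2 K.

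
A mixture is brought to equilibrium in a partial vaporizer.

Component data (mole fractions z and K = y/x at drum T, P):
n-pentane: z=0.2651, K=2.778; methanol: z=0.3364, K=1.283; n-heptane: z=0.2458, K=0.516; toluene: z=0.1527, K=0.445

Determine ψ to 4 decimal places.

ψ = 0.6338

Material balance + equilibrium reduce to Σ zᵢ(Kᵢ−1)/(1+ψ(Kᵢ−1)) = 0.
Feasibility: ΣzᵢKᵢ = 1.3628, Σzᵢ/Kᵢ = 1.1771 — both > 1, two phases present.
Iterate (Newton) starting at ψ = 0.67:
  ψ = 0.6700: g = -0.01585, g' = -0.4389 → ψ = 0.6339
  ψ = 0.6339: g = -0.00005, g' = -0.4364 → ψ = 0.6338
Converged at ψ = 0.6338.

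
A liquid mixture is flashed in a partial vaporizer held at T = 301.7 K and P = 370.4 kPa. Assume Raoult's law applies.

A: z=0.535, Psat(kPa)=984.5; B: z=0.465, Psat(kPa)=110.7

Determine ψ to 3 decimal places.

Raoult's law: Kᵢ = Pᵢˢᵃᵗ/P = Pᵢˢᵃᵗ/370.4.
  K_A = 984.5/370.4 = 2.65794, K_B = 110.7/370.4 = 0.29887
Rachford–Rice: g(ψ) = Σ zᵢ(Kᵢ−1)/(1+ψ(Kᵢ−1)) = 0.
Check two-phase: ΣzᵢKᵢ = 1.561 > 1 and Σzᵢ/Kᵢ = 1.757 > 1, so g(0) = 0.561 > 0 and g(1) = -0.757 < 0.
Binary case is linear: z₁(K₁−1)(1+ψ(K₂−1)) + z₂(K₂−1)(1+ψ(K₁−1)) = 0
⇒ ψ = [z₁(K₁−1)+z₂(K₂−1)] / [−(K₁−1)(K₂−1)] = 0.5610/1.1624 = 0.483

ψ = 0.483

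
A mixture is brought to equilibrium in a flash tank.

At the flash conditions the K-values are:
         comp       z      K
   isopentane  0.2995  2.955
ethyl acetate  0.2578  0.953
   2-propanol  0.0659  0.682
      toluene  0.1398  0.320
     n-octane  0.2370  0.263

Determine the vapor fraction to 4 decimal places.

Let ψ = V/F and solve Σ zᵢ(Kᵢ−1)/(1+ψ(Kᵢ−1)) = 0.
Check two-phase: ΣzᵢKᵢ = 1.2827 > 1 and Σzᵢ/Kᵢ = 1.8065 > 1, so g(0) = 0.2827 > 0 and g(1) = -0.8065 < 0.
Newton–Raphson from ψ = 0.5:
  ψ = 0.5000: g = -0.16186, g' = -0.7739 → ψ = 0.2909
  ψ = 0.2909: g = -0.00294, g' = -0.7829 → ψ = 0.2871
Converged at ψ = 0.2871.

ψ = 0.2871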